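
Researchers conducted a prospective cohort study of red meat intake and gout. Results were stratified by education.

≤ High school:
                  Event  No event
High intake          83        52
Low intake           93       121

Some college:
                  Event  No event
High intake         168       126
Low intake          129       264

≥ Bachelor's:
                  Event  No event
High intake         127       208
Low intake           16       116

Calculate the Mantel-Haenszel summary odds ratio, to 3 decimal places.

2.797

OR_MH = Σ(aᵢdᵢ/nᵢ) / Σ(bᵢcᵢ/nᵢ), where nᵢ is the stratum total.
Stratum 1 (≤ High school): n = 349; a·d/n = 83·121/349 = 28.7765; b·c/n = 52·93/349 = 13.8567
Stratum 2 (Some college): n = 687; a·d/n = 168·264/687 = 64.5590; b·c/n = 126·129/687 = 23.6594
Stratum 3 (≥ Bachelor's): n = 467; a·d/n = 127·116/467 = 31.5460; b·c/n = 208·16/467 = 7.1263
OR_MH = (28.7765 + 64.5590 + 31.5460) / (13.8567 + 23.6594 + 7.1263) = 124.8815 / 44.6425 = 2.79737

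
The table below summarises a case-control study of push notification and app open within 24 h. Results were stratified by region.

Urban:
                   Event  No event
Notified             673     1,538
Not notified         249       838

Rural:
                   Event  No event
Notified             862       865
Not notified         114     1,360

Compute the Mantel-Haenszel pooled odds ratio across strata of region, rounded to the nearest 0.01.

OR_MH = Σ(aᵢdᵢ/nᵢ) / Σ(bᵢcᵢ/nᵢ), where nᵢ is the stratum total.
Stratum 1 (Urban): n = 3298; a·d/n = 673·838/3298 = 171.0049; b·c/n = 1538·249/3298 = 116.1195
Stratum 2 (Rural): n = 3201; a·d/n = 862·1360/3201 = 366.2356; b·c/n = 865·114/3201 = 30.8060
OR_MH = (171.0049 + 366.2356) / (116.1195 + 30.8060) = 537.2404 / 146.9255 = 3.65655

3.66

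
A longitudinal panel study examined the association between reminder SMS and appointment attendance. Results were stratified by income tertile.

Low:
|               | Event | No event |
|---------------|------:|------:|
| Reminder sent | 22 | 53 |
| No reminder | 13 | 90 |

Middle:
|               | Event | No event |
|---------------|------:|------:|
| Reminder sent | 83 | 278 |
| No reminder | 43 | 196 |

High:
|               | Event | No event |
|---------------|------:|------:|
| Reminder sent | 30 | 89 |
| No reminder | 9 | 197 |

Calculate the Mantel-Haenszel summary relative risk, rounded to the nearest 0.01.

1.87

RR_MH = Σ(aᵢ·n₀ᵢ/nᵢ) / Σ(cᵢ·n₁ᵢ/nᵢ), with n₁ᵢ = aᵢ+bᵢ (exposed), n₀ᵢ = cᵢ+dᵢ (unexposed), nᵢ = n₁ᵢ+n₀ᵢ.
Stratum 1 (Low): n₁ = 75, n₀ = 103, n = 178; a·n₀/n = 22·103/178 = 12.7303; c·n₁/n = 13·75/178 = 5.4775
Stratum 2 (Middle): n₁ = 361, n₀ = 239, n = 600; a·n₀/n = 83·239/600 = 33.0617; c·n₁/n = 43·361/600 = 25.8717
Stratum 3 (High): n₁ = 119, n₀ = 206, n = 325; a·n₀/n = 30·206/325 = 19.0154; c·n₁/n = 9·119/325 = 3.2954
RR_MH = (12.7303 + 33.0617 + 19.0154) / (5.4775 + 25.8717 + 3.2954) = 64.8074 / 34.6446 = 1.87064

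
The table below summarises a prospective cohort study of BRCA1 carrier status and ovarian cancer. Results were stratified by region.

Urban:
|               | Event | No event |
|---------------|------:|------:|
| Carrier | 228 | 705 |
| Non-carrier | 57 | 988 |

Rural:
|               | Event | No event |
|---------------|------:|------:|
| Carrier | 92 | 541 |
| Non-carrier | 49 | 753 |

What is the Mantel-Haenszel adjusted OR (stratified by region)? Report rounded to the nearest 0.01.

OR_MH = Σ(aᵢdᵢ/nᵢ) / Σ(bᵢcᵢ/nᵢ), where nᵢ is the stratum total.
Stratum 1 (Urban): n = 1978; a·d/n = 228·988/1978 = 113.8847; b·c/n = 705·57/1978 = 20.3160
Stratum 2 (Rural): n = 1435; a·d/n = 92·753/1435 = 48.2760; b·c/n = 541·49/1435 = 18.4732
OR_MH = (113.8847 + 48.2760) / (20.3160 + 18.4732) = 162.1607 / 38.7891 = 4.18057

4.18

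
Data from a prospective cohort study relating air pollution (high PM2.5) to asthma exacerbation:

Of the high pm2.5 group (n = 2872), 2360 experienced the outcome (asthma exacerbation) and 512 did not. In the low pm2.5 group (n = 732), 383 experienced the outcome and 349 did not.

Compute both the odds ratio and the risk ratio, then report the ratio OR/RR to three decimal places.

2.674

From the description: a = 2360, b = 512, c = 383, d = 349.
OR = (2360·349)/(512·383) = 823640/196096 = 4.20019
Risk in exposed = 2360/2872 = 0.82173; risk in unexposed = 383/732 = 0.52322; RR = 1.57051
OR/RR = 4.20019 / 1.57051 = 2.67442
The outcome is not rare, so the OR lies further from 1 than the RR.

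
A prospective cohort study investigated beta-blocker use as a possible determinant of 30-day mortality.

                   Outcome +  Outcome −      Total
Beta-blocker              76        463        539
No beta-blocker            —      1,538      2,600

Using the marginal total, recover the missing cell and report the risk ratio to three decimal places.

The missing cell is in the unexposed row: 2600 − 1538 = 1062.
So a = 76, b = 463, c = 1062, d = 1538.
RR = [a/(a+b)] / [c/(c+d)] = (76/539) / (1062/2600) = 0.14100/0.40846 = 0.34520

0.345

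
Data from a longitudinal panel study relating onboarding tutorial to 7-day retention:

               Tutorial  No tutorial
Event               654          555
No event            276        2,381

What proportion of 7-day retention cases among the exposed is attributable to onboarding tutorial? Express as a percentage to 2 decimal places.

73.12

Reading the table with exposure as columns: a = 654 (Tutorial, case), b = 276 (Tutorial, non-case), c = 555 (No tutorial, case), d = 2381.
Risk in exposed = 654/930 = 0.70323; risk in unexposed = 555/2936 = 0.18903.
RR = 0.70323/0.18903 = 3.72013
AR% = (RR − 1)/RR × 100 = (3.72013 − 1)/3.72013 × 100 = 73.1192%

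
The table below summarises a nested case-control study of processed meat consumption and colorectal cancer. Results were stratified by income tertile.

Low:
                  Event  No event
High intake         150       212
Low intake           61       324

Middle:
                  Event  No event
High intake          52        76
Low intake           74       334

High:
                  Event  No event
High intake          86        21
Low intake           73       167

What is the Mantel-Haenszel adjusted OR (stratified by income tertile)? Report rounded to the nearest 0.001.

OR_MH = Σ(aᵢdᵢ/nᵢ) / Σ(bᵢcᵢ/nᵢ), where nᵢ is the stratum total.
Stratum 1 (Low): n = 747; a·d/n = 150·324/747 = 65.0602; b·c/n = 212·61/747 = 17.3119
Stratum 2 (Middle): n = 536; a·d/n = 52·334/536 = 32.4030; b·c/n = 76·74/536 = 10.4925
Stratum 3 (High): n = 347; a·d/n = 86·167/347 = 41.3890; b·c/n = 21·73/347 = 4.4179
OR_MH = (65.0602 + 32.4030 + 41.3890) / (17.3119 + 10.4925 + 4.4179) = 138.8523 / 32.2223 = 4.30920

4.309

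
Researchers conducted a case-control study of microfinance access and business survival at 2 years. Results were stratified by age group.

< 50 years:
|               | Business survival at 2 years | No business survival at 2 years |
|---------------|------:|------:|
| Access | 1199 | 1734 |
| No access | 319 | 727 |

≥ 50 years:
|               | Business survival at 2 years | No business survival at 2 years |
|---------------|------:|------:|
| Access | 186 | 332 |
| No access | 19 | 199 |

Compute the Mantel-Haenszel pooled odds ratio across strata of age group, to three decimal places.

1.825

OR_MH = Σ(aᵢdᵢ/nᵢ) / Σ(bᵢcᵢ/nᵢ), where nᵢ is the stratum total.
Stratum 1 (< 50 years): n = 3979; a·d/n = 1199·727/3979 = 219.0684; b·c/n = 1734·319/3979 = 139.0163
Stratum 2 (≥ 50 years): n = 736; a·d/n = 186·199/736 = 50.2908; b·c/n = 332·19/736 = 8.5707
OR_MH = (219.0684 + 50.2908) / (139.0163 + 8.5707) = 269.3591 / 147.5870 = 1.82509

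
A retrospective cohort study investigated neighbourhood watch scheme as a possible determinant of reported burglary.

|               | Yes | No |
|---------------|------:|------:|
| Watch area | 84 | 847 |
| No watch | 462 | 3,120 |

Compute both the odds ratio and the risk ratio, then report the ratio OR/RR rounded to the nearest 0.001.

Cells: a = 84, b = 847, c = 462, d = 3120.
OR = (84·3120)/(847·462) = 262080/391314 = 0.66974
Risk in exposed = 84/931 = 0.09023; risk in unexposed = 462/3582 = 0.12898; RR = 0.69954
OR/RR = 0.66974 / 0.69954 = 0.95740
The outcome is not rare, so the OR lies further from 1 than the RR.

0.957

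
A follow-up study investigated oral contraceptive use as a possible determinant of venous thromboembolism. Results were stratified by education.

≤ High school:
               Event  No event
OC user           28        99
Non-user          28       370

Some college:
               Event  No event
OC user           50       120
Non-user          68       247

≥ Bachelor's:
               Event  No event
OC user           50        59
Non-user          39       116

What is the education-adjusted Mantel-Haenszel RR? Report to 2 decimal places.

RR_MH = Σ(aᵢ·n₀ᵢ/nᵢ) / Σ(cᵢ·n₁ᵢ/nᵢ), with n₁ᵢ = aᵢ+bᵢ (exposed), n₀ᵢ = cᵢ+dᵢ (unexposed), nᵢ = n₁ᵢ+n₀ᵢ.
Stratum 1 (≤ High school): n₁ = 127, n₀ = 398, n = 525; a·n₀/n = 28·398/525 = 21.2267; c·n₁/n = 28·127/525 = 6.7733
Stratum 2 (Some college): n₁ = 170, n₀ = 315, n = 485; a·n₀/n = 50·315/485 = 32.4742; c·n₁/n = 68·170/485 = 23.8351
Stratum 3 (≥ Bachelor's): n₁ = 109, n₀ = 155, n = 264; a·n₀/n = 50·155/264 = 29.3561; c·n₁/n = 39·109/264 = 16.1023
RR_MH = (21.2267 + 32.4742 + 29.3561) / (6.7733 + 23.8351 + 16.1023) = 83.0570 / 46.7107 = 1.77812

1.78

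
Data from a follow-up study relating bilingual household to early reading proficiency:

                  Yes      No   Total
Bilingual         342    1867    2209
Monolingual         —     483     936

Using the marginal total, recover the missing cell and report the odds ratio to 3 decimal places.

The missing cell is in the unexposed row: 936 − 483 = 453.
So a = 342, b = 1867, c = 453, d = 483.
OR = (a·d)/(b·c) = (342 × 483) / (1867 × 453) = 165186 / 845751 = 0.19531

0.195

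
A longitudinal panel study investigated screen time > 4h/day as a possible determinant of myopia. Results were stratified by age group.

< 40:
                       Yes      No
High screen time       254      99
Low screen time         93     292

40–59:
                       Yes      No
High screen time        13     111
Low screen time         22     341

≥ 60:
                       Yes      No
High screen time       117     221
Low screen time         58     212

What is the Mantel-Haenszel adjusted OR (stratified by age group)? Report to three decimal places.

3.899

OR_MH = Σ(aᵢdᵢ/nᵢ) / Σ(bᵢcᵢ/nᵢ), where nᵢ is the stratum total.
Stratum 1 (< 40): n = 738; a·d/n = 254·292/738 = 100.4986; b·c/n = 99·93/738 = 12.4756
Stratum 2 (40–59): n = 487; a·d/n = 13·341/487 = 9.1027; b·c/n = 111·22/487 = 5.0144
Stratum 3 (≥ 60): n = 608; a·d/n = 117·212/608 = 40.7961; b·c/n = 221·58/608 = 21.0822
OR_MH = (100.4986 + 9.1027 + 40.7961) / (12.4756 + 5.0144 + 21.0822) = 150.3974 / 38.5722 = 3.89911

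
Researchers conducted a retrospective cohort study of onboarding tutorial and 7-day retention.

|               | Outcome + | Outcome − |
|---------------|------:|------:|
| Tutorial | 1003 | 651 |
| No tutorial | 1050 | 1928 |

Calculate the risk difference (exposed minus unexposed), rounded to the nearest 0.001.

0.254

Cells: a = 1003, b = 651, c = 1050, d = 1928.
Risk in exposed = 1003/1654 = 0.606409; risk in unexposed = 1050/2978 = 0.352586.
Risk difference = 0.606409 − 0.352586 = 0.253823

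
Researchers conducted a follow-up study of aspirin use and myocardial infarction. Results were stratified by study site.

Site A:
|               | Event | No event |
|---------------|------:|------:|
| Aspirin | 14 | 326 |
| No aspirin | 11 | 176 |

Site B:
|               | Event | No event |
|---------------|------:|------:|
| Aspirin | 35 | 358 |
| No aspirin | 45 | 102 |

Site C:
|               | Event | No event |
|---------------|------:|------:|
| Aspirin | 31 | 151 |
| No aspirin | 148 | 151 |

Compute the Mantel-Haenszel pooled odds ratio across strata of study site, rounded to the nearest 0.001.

0.253

OR_MH = Σ(aᵢdᵢ/nᵢ) / Σ(bᵢcᵢ/nᵢ), where nᵢ is the stratum total.
Stratum 1 (Site A): n = 527; a·d/n = 14·176/527 = 4.6755; b·c/n = 326·11/527 = 6.8046
Stratum 2 (Site B): n = 540; a·d/n = 35·102/540 = 6.6111; b·c/n = 358·45/540 = 29.8333
Stratum 3 (Site C): n = 481; a·d/n = 31·151/481 = 9.7318; b·c/n = 151·148/481 = 46.4615
OR_MH = (4.6755 + 6.6111 + 9.7318) / (6.8046 + 29.8333 + 46.4615) = 21.0184 / 83.0994 = 0.25293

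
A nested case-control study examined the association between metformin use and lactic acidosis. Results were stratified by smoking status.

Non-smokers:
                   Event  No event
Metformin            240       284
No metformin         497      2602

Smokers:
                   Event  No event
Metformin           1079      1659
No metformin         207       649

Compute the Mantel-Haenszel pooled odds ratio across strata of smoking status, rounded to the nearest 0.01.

2.73

OR_MH = Σ(aᵢdᵢ/nᵢ) / Σ(bᵢcᵢ/nᵢ), where nᵢ is the stratum total.
Stratum 1 (Non-smokers): n = 3623; a·d/n = 240·2602/3623 = 172.3654; b·c/n = 284·497/3623 = 38.9589
Stratum 2 (Smokers): n = 3594; a·d/n = 1079·649/3594 = 194.8445; b·c/n = 1659·207/3594 = 95.5518
OR_MH = (172.3654 + 194.8445) / (38.9589 + 95.5518) = 367.2099 / 134.5106 = 2.72997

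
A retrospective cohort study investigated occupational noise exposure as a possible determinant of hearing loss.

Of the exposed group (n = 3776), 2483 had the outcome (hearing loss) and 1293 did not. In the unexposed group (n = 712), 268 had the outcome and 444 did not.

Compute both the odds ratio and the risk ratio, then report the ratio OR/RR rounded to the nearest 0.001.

From the description: a = 2483, b = 1293, c = 268, d = 444.
OR = (2483·444)/(1293·268) = 1102452/346524 = 3.18146
Risk in exposed = 2483/3776 = 0.65757; risk in unexposed = 268/712 = 0.37640; RR = 1.74699
OR/RR = 3.18146 / 1.74699 = 1.82111
The outcome is not rare, so the OR lies further from 1 than the RR.

1.821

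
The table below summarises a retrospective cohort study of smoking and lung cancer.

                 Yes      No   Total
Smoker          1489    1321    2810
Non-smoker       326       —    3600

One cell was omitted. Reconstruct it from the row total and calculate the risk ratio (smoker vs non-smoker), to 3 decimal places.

5.852

The missing cell is in the unexposed row: 3600 − 326 = 3274.
So a = 1489, b = 1321, c = 326, d = 3274.
RR = [a/(a+b)] / [c/(c+d)] = (1489/2810) / (326/3600) = 0.52989/0.09056 = 5.85158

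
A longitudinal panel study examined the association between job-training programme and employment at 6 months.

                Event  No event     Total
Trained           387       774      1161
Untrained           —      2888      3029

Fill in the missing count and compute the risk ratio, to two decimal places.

7.16

The missing cell is in the unexposed row: 3029 − 2888 = 141.
So a = 387, b = 774, c = 141, d = 2888.
RR = [a/(a+b)] / [c/(c+d)] = (387/1161) / (141/3029) = 0.33333/0.04655 = 7.16076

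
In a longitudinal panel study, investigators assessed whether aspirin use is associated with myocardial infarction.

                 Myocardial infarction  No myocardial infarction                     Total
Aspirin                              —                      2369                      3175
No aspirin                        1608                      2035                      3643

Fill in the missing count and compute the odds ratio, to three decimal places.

0.431

The missing cell is in the exposed row: 3175 − 2369 = 806.
So a = 806, b = 2369, c = 1608, d = 2035.
OR = (a·d)/(b·c) = (806 × 2035) / (2369 × 1608) = 1640210 / 3809352 = 0.43057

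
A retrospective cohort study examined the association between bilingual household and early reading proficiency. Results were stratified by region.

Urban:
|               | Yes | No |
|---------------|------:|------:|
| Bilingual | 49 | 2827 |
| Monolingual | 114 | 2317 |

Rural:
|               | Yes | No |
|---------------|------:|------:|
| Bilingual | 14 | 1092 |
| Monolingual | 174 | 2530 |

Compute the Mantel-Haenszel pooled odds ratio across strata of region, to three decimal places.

0.277

OR_MH = Σ(aᵢdᵢ/nᵢ) / Σ(bᵢcᵢ/nᵢ), where nᵢ is the stratum total.
Stratum 1 (Urban): n = 5307; a·d/n = 49·2317/5307 = 21.3931; b·c/n = 2827·114/5307 = 60.7270
Stratum 2 (Rural): n = 3810; a·d/n = 14·2530/3810 = 9.2966; b·c/n = 1092·174/3810 = 49.8709
OR_MH = (21.3931 + 9.2966) / (60.7270 + 49.8709) = 30.6897 / 110.5978 = 0.27749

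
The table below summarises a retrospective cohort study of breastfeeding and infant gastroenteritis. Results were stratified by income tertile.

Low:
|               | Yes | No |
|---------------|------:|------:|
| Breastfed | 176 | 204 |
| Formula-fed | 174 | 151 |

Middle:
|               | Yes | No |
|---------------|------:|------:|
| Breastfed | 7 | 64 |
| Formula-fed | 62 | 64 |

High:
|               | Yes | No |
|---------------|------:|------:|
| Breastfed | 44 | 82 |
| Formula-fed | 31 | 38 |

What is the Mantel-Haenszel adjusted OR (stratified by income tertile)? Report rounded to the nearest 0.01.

0.58

OR_MH = Σ(aᵢdᵢ/nᵢ) / Σ(bᵢcᵢ/nᵢ), where nᵢ is the stratum total.
Stratum 1 (Low): n = 705; a·d/n = 176·151/705 = 37.6965; b·c/n = 204·174/705 = 50.3489
Stratum 2 (Middle): n = 197; a·d/n = 7·64/197 = 2.2741; b·c/n = 64·62/197 = 20.1421
Stratum 3 (High): n = 195; a·d/n = 44·38/195 = 8.5744; b·c/n = 82·31/195 = 13.0359
OR_MH = (37.6965 + 2.2741 + 8.5744) / (50.3489 + 20.1421 + 13.0359) = 48.5449 / 83.5270 = 0.58119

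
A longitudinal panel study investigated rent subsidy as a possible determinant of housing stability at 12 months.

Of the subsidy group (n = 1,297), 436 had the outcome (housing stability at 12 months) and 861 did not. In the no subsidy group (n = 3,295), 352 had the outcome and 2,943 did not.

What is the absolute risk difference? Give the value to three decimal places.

From the description: a = 436, b = 861, c = 352, d = 2943.
Risk in exposed = 436/1297 = 0.336160; risk in unexposed = 352/3295 = 0.106829.
Risk difference = 0.336160 − 0.106829 = 0.229332

0.229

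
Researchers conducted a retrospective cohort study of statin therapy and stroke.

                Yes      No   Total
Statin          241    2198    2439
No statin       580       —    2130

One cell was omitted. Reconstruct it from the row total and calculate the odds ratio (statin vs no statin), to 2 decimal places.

The missing cell is in the unexposed row: 2130 − 580 = 1550.
So a = 241, b = 2198, c = 580, d = 1550.
OR = (a·d)/(b·c) = (241 × 1550) / (2198 × 580) = 373550 / 1274840 = 0.29302

0.29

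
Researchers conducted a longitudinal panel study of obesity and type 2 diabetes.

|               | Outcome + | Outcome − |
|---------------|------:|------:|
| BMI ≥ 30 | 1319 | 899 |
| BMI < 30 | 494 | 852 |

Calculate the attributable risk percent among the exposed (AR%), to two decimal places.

38.28

Cells: a = 1319, b = 899, c = 494, d = 852.
Risk in exposed = 1319/2218 = 0.59468; risk in unexposed = 494/1346 = 0.36701.
RR = 0.59468/0.36701 = 1.62032
AR% = (RR − 1)/RR × 100 = (1.62032 − 1)/1.62032 × 100 = 38.2839%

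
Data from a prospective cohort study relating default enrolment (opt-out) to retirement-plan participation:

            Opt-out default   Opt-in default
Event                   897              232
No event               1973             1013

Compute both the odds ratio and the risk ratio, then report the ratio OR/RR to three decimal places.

1.184

Reading the table with exposure as columns: a = 897 (Opt-out default, case), b = 1973 (Opt-out default, non-case), c = 232 (Opt-in default, case), d = 1013.
OR = (897·1013)/(1973·232) = 908661/457736 = 1.98512
Risk in exposed = 897/2870 = 0.31254; risk in unexposed = 232/1245 = 0.18635; RR = 1.67723
OR/RR = 1.98512 / 1.67723 = 1.18357
The outcome is not rare, so the OR lies further from 1 than the RR.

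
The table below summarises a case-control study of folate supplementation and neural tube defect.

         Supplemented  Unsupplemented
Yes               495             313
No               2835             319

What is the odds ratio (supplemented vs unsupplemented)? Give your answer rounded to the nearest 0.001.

Reading the table with exposure as columns: a = 495 (Supplemented, case), b = 2835 (Supplemented, non-case), c = 313 (Unsupplemented, case), d = 319.
OR = (a·d)/(b·c) = (495 × 319) / (2835 × 313) = 157905 / 887355 = 0.17795
Exposure is associated with lower odds of neural tube defect (OR = 0.18 < 1).

0.178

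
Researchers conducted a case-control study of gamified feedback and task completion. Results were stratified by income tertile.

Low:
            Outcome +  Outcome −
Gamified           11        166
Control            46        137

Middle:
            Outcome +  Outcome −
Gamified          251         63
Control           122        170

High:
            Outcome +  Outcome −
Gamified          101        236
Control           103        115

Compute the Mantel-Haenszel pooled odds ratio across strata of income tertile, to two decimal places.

1.23

OR_MH = Σ(aᵢdᵢ/nᵢ) / Σ(bᵢcᵢ/nᵢ), where nᵢ is the stratum total.
Stratum 1 (Low): n = 360; a·d/n = 11·137/360 = 4.1861; b·c/n = 166·46/360 = 21.2111
Stratum 2 (Middle): n = 606; a·d/n = 251·170/606 = 70.4125; b·c/n = 63·122/606 = 12.6832
Stratum 3 (High): n = 555; a·d/n = 101·115/555 = 20.9279; b·c/n = 236·103/555 = 43.7982
OR_MH = (4.1861 + 70.4125 + 20.9279) / (21.2111 + 12.6832 + 43.7982) = 95.5266 / 77.6925 = 1.22955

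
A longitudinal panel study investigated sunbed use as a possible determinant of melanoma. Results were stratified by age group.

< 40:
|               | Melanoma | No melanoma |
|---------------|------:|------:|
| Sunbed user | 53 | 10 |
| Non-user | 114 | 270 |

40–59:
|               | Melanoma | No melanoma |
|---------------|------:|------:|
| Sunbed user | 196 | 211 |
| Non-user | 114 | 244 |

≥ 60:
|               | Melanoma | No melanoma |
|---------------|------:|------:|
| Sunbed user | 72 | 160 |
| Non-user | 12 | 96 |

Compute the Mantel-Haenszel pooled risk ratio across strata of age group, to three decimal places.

RR_MH = Σ(aᵢ·n₀ᵢ/nᵢ) / Σ(cᵢ·n₁ᵢ/nᵢ), with n₁ᵢ = aᵢ+bᵢ (exposed), n₀ᵢ = cᵢ+dᵢ (unexposed), nᵢ = n₁ᵢ+n₀ᵢ.
Stratum 1 (< 40): n₁ = 63, n₀ = 384, n = 447; a·n₀/n = 53·384/447 = 45.5302; c·n₁/n = 114·63/447 = 16.0671
Stratum 2 (40–59): n₁ = 407, n₀ = 358, n = 765; a·n₀/n = 196·358/765 = 91.7229; c·n₁/n = 114·407/765 = 60.6510
Stratum 3 (≥ 60): n₁ = 232, n₀ = 108, n = 340; a·n₀/n = 72·108/340 = 22.8706; c·n₁/n = 12·232/340 = 8.1882
RR_MH = (45.5302 + 91.7229 + 22.8706) / (16.0671 + 60.6510 + 8.1882) = 160.1237 / 84.9063 = 1.88589

1.886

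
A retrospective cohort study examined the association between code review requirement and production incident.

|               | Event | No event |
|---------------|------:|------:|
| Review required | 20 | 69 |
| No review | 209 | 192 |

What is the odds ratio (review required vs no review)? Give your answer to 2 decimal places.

Cells: a = 20, b = 69, c = 209, d = 192.
OR = (a·d)/(b·c) = (20 × 192) / (69 × 209) = 3840 / 14421 = 0.26628
Exposure is associated with lower odds of production incident (OR = 0.27 < 1).

0.27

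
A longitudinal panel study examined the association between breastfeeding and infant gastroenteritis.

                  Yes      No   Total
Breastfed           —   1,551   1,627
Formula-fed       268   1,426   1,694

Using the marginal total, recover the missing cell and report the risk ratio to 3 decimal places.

0.295

The missing cell is in the exposed row: 1627 − 1551 = 76.
So a = 76, b = 1551, c = 268, d = 1426.
RR = [a/(a+b)] / [c/(c+d)] = (76/1627) / (268/1694) = 0.04671/0.15821 = 0.29526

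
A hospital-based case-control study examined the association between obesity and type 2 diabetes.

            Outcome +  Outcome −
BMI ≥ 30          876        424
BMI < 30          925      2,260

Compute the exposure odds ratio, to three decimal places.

5.048

Cells: a = 876, b = 424, c = 925, d = 2260.
OR = (a·d)/(b·c) = (876 × 2260) / (424 × 925) = 1979760 / 392200 = 5.04783
The odds of type 2 diabetes are about 5.05 times as high in the bmi ≥ 30 group.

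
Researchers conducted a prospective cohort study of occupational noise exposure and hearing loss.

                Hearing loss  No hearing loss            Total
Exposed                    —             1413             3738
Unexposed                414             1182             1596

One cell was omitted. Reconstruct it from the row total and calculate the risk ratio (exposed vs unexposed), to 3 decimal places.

2.398

The missing cell is in the exposed row: 3738 − 1413 = 2325.
So a = 2325, b = 1413, c = 414, d = 1182.
RR = [a/(a+b)] / [c/(c+d)] = (2325/3738) / (414/1596) = 0.62199/0.25940 = 2.39782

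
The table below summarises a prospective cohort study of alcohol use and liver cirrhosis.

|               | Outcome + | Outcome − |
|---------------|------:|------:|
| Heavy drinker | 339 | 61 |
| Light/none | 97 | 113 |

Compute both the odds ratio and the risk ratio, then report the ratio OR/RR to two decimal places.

3.53

Cells: a = 339, b = 61, c = 97, d = 113.
OR = (339·113)/(61·97) = 38307/5917 = 6.47406
Risk in exposed = 339/400 = 0.84750; risk in unexposed = 97/210 = 0.46190; RR = 1.83479
OR/RR = 6.47406 / 1.83479 = 3.52849
The outcome is not rare, so the OR lies further from 1 than the RR.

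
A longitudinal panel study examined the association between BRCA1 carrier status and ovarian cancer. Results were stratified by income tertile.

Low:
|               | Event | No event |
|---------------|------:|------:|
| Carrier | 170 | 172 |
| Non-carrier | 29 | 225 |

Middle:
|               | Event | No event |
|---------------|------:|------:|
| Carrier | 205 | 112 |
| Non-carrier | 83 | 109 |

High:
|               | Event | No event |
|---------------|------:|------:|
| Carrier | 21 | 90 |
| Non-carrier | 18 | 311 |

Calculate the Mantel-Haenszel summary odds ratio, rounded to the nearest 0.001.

4.055

OR_MH = Σ(aᵢdᵢ/nᵢ) / Σ(bᵢcᵢ/nᵢ), where nᵢ is the stratum total.
Stratum 1 (Low): n = 596; a·d/n = 170·225/596 = 64.1779; b·c/n = 172·29/596 = 8.3691
Stratum 2 (Middle): n = 509; a·d/n = 205·109/509 = 43.8998; b·c/n = 112·83/509 = 18.2633
Stratum 3 (High): n = 440; a·d/n = 21·311/440 = 14.8432; b·c/n = 90·18/440 = 3.6818
OR_MH = (64.1779 + 43.8998 + 14.8432) / (8.3691 + 18.2633 + 3.6818) = 122.9208 / 30.3142 = 4.05489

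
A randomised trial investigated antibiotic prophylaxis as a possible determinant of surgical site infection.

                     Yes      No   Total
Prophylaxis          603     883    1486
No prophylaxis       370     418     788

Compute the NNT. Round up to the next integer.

16

Risk in treated group = 603/1486 = 0.40579; risk in control = 370/788 = 0.46954.
Absolute risk reduction = 0.46954 − 0.40579 = 0.06376
NNT = 1 / ARR = 1 / 0.06376 = 15.685 → round up → 16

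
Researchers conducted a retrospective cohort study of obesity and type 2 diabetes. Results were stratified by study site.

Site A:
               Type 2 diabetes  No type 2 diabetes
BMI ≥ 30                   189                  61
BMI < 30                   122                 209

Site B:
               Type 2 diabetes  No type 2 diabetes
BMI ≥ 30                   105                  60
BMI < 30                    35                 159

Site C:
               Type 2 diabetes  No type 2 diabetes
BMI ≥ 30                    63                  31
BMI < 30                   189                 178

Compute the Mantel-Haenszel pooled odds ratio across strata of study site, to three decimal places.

OR_MH = Σ(aᵢdᵢ/nᵢ) / Σ(bᵢcᵢ/nᵢ), where nᵢ is the stratum total.
Stratum 1 (Site A): n = 581; a·d/n = 189·209/581 = 67.9880; b·c/n = 61·122/581 = 12.8090
Stratum 2 (Site B): n = 359; a·d/n = 105·159/359 = 46.5042; b·c/n = 60·35/359 = 5.8496
Stratum 3 (Site C): n = 461; a·d/n = 63·178/461 = 24.3254; b·c/n = 31·189/461 = 12.7093
OR_MH = (67.9880 + 46.5042 + 24.3254) / (12.8090 + 5.8496 + 12.7093) = 138.8175 / 31.3679 = 4.42547

4.425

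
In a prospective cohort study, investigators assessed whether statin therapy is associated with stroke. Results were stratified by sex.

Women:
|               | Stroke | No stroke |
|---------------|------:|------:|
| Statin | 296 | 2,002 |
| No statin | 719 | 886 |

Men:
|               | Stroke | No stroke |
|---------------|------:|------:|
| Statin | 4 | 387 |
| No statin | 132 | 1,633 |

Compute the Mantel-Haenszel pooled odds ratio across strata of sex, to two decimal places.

0.18

OR_MH = Σ(aᵢdᵢ/nᵢ) / Σ(bᵢcᵢ/nᵢ), where nᵢ is the stratum total.
Stratum 1 (Women): n = 3903; a·d/n = 296·886/3903 = 67.1934; b·c/n = 2002·719/3903 = 368.8030
Stratum 2 (Men): n = 2156; a·d/n = 4·1633/2156 = 3.0297; b·c/n = 387·132/2156 = 23.6939
OR_MH = (67.1934 + 3.0297) / (368.8030 + 23.6939) = 70.2231 / 392.4968 = 0.17891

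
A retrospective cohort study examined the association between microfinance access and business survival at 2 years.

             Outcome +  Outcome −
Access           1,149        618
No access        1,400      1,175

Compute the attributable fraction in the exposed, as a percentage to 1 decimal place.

Cells: a = 1149, b = 618, c = 1400, d = 1175.
Risk in exposed = 1149/1767 = 0.65025; risk in unexposed = 1400/2575 = 0.54369.
RR = 0.65025/0.54369 = 1.19600
AR% = (RR − 1)/RR × 100 = (1.19600 − 1)/1.19600 × 100 = 16.3882%

16.4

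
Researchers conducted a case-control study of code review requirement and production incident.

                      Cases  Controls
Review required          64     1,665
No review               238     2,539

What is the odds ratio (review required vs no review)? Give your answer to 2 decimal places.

Cells: a = 64, b = 1665, c = 238, d = 2539.
OR = (a·d)/(b·c) = (64 × 2539) / (1665 × 238) = 162496 / 396270 = 0.41006
Exposure is associated with lower odds of production incident (OR = 0.41 < 1).

0.41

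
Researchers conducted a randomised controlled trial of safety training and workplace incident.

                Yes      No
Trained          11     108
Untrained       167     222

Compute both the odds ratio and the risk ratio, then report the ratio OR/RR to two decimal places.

Cells: a = 11, b = 108, c = 167, d = 222.
OR = (11·222)/(108·167) = 2442/18036 = 0.13540
Risk in exposed = 11/119 = 0.09244; risk in unexposed = 167/389 = 0.42931; RR = 0.21532
OR/RR = 0.13540 / 0.21532 = 0.62882
The outcome is not rare, so the OR lies further from 1 than the RR.

0.63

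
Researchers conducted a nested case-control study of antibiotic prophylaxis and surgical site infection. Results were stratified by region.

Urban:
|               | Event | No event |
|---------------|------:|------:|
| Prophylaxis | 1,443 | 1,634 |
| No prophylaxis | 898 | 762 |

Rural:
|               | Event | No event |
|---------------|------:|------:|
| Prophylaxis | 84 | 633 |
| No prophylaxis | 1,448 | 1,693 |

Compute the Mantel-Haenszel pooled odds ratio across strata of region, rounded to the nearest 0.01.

OR_MH = Σ(aᵢdᵢ/nᵢ) / Σ(bᵢcᵢ/nᵢ), where nᵢ is the stratum total.
Stratum 1 (Urban): n = 4737; a·d/n = 1443·762/4737 = 232.1229; b·c/n = 1634·898/4737 = 309.7598
Stratum 2 (Rural): n = 3858; a·d/n = 84·1693/3858 = 36.8616; b·c/n = 633·1448/3858 = 237.5801
OR_MH = (232.1229 + 36.8616) / (309.7598 + 237.5801) = 268.9844 / 547.3399 = 0.49144

0.49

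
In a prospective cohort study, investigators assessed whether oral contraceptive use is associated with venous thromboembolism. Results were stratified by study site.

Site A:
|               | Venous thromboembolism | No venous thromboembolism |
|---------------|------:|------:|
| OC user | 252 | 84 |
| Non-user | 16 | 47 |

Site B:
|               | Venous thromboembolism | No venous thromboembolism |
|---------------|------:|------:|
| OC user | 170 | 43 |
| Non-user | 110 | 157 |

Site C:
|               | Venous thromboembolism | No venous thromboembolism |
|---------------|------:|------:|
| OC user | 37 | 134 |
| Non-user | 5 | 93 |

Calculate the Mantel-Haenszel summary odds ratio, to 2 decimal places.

OR_MH = Σ(aᵢdᵢ/nᵢ) / Σ(bᵢcᵢ/nᵢ), where nᵢ is the stratum total.
Stratum 1 (Site A): n = 399; a·d/n = 252·47/399 = 29.6842; b·c/n = 84·16/399 = 3.3684
Stratum 2 (Site B): n = 480; a·d/n = 170·157/480 = 55.6042; b·c/n = 43·110/480 = 9.8542
Stratum 3 (Site C): n = 269; a·d/n = 37·93/269 = 12.7918; b·c/n = 134·5/269 = 2.4907
OR_MH = (29.6842 + 55.6042 + 12.7918) / (3.3684 + 9.8542 + 2.4907) = 98.0802 / 15.7133 = 6.24186

6.24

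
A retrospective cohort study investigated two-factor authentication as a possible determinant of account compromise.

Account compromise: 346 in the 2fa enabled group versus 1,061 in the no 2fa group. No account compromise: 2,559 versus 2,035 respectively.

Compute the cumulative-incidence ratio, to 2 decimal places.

From the description: a = 346, b = 2559, c = 1061, d = 2035.
Risk in exposed = 346/2905 = 0.11910; risk in unexposed = 1061/3096 = 0.34270.
RR = 0.11910 / 0.34270 = 0.34755
The risk is 65% lower among the exposed than among the unexposed.

0.35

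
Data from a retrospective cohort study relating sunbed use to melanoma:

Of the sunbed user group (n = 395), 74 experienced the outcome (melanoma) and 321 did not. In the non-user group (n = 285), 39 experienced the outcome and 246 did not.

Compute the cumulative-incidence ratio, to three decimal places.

1.369

From the description: a = 74, b = 321, c = 39, d = 246.
Risk in exposed = 74/395 = 0.18734; risk in unexposed = 39/285 = 0.13684.
RR = 0.18734 / 0.13684 = 1.36904
The risk among the exposed is 1.37 times that among the unexposed.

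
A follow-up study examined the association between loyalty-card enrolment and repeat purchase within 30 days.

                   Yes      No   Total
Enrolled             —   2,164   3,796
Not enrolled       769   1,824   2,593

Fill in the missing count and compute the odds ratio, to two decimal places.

1.79

The missing cell is in the exposed row: 3796 − 2164 = 1632.
So a = 1632, b = 2164, c = 769, d = 1824.
OR = (a·d)/(b·c) = (1632 × 1824) / (2164 × 769) = 2976768 / 1664116 = 1.78880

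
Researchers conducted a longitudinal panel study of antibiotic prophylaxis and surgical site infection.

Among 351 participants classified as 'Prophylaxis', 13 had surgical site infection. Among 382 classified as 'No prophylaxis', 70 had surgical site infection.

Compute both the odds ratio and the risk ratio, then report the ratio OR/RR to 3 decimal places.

From the description: a = 13, b = 338, c = 70, d = 312.
OR = (13·312)/(338·70) = 4056/23660 = 0.17143
Risk in exposed = 13/351 = 0.03704; risk in unexposed = 70/382 = 0.18325; RR = 0.20212
OR/RR = 0.17143 / 0.20212 = 0.84817
The outcome is not rare, so the OR lies further from 1 than the RR.

0.848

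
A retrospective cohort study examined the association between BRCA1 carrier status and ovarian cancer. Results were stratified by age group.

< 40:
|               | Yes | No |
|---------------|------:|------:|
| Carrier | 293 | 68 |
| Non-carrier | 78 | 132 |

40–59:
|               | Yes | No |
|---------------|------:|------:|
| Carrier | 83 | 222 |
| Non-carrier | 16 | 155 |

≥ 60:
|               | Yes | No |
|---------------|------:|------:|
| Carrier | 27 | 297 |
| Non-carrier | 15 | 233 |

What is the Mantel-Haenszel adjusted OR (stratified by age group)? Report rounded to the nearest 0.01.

OR_MH = Σ(aᵢdᵢ/nᵢ) / Σ(bᵢcᵢ/nᵢ), where nᵢ is the stratum total.
Stratum 1 (< 40): n = 571; a·d/n = 293·132/571 = 67.7338; b·c/n = 68·78/571 = 9.2890
Stratum 2 (40–59): n = 476; a·d/n = 83·155/476 = 27.0273; b·c/n = 222·16/476 = 7.4622
Stratum 3 (≥ 60): n = 572; a·d/n = 27·233/572 = 10.9983; b·c/n = 297·15/572 = 7.7885
OR_MH = (67.7338 + 27.0273 + 10.9983) / (9.2890 + 7.4622 + 7.7885) = 105.7594 / 24.5396 = 4.30974

4.31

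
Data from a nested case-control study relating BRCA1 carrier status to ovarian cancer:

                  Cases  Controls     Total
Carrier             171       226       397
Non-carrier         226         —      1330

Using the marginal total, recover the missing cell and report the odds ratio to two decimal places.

The missing cell is in the unexposed row: 1330 − 226 = 1104.
So a = 171, b = 226, c = 226, d = 1104.
OR = (a·d)/(b·c) = (171 × 1104) / (226 × 226) = 188784 / 51076 = 3.69614

3.70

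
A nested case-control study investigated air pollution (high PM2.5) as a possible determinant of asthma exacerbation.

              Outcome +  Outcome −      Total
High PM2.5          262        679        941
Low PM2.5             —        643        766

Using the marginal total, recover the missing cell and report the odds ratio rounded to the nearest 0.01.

2.02

The missing cell is in the unexposed row: 766 − 643 = 123.
So a = 262, b = 679, c = 123, d = 643.
OR = (a·d)/(b·c) = (262 × 643) / (679 × 123) = 168466 / 83517 = 2.01715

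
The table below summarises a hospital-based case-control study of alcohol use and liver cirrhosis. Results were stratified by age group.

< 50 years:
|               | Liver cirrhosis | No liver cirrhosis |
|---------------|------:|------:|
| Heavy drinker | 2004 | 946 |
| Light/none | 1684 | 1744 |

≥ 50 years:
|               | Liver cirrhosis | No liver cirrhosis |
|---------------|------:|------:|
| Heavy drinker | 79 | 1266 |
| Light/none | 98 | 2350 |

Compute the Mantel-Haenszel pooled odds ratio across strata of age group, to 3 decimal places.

OR_MH = Σ(aᵢdᵢ/nᵢ) / Σ(bᵢcᵢ/nᵢ), where nᵢ is the stratum total.
Stratum 1 (< 50 years): n = 6378; a·d/n = 2004·1744/6378 = 547.9737; b·c/n = 946·1684/6378 = 249.7749
Stratum 2 (≥ 50 years): n = 3793; a·d/n = 79·2350/3793 = 48.9454; b·c/n = 1266·98/3793 = 32.7097
OR_MH = (547.9737 + 48.9454) / (249.7749 + 32.7097) = 596.9191 / 282.4846 = 2.11310

2.113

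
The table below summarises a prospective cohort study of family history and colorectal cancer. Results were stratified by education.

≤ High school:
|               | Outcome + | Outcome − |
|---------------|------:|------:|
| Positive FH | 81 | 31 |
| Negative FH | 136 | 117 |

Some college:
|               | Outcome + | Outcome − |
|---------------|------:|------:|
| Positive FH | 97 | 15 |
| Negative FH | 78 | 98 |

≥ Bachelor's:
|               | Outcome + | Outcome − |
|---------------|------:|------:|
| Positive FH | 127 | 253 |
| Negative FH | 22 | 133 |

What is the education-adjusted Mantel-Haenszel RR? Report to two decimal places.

RR_MH = Σ(aᵢ·n₀ᵢ/nᵢ) / Σ(cᵢ·n₁ᵢ/nᵢ), with n₁ᵢ = aᵢ+bᵢ (exposed), n₀ᵢ = cᵢ+dᵢ (unexposed), nᵢ = n₁ᵢ+n₀ᵢ.
Stratum 1 (≤ High school): n₁ = 112, n₀ = 253, n = 365; a·n₀/n = 81·253/365 = 56.1452; c·n₁/n = 136·112/365 = 41.7315
Stratum 2 (Some college): n₁ = 112, n₀ = 176, n = 288; a·n₀/n = 97·176/288 = 59.2778; c·n₁/n = 78·112/288 = 30.3333
Stratum 3 (≥ Bachelor's): n₁ = 380, n₀ = 155, n = 535; a·n₀/n = 127·155/535 = 36.7944; c·n₁/n = 22·380/535 = 15.6262
RR_MH = (56.1452 + 59.2778 + 36.7944) / (41.7315 + 30.3333 + 15.6262) = 152.2174 / 87.6910 = 1.73584

1.74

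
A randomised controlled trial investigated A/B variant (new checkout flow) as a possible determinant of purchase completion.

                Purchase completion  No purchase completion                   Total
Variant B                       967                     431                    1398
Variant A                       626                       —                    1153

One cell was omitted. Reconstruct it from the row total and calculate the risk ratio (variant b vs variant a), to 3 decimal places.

The missing cell is in the unexposed row: 1153 − 626 = 527.
So a = 967, b = 431, c = 626, d = 527.
RR = [a/(a+b)] / [c/(c+d)] = (967/1398) / (626/1153) = 0.69170/0.54293 = 1.27401

1.274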